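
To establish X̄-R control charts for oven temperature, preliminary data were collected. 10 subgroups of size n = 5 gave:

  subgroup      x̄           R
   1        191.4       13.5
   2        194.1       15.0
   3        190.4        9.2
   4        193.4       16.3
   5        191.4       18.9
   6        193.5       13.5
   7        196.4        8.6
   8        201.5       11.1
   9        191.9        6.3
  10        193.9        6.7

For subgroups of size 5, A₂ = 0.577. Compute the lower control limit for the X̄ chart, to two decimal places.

X̄̄ = (191.4 + 194.1 + 190.4 + 193.4 + 191.4 + 193.5 + 196.4 + 201.5 + 191.9 + 193.9) / 10 = 1937.9000 / 10 = 193.7900
R̄ = (13.5 + 15.0 + 9.2 + 16.3 + 18.9 + 13.5 + 8.6 + 11.1 + 6.3 + 6.7) / 10 = 119.1000 / 10 = 11.9100
LCL = X̄̄ − A₂·R̄ = 193.7900 − 0.577 × 11.9100 = 186.9179

186.92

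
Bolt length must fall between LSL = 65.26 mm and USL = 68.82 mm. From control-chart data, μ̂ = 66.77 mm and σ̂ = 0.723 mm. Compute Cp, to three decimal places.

0.821

Cp = (USL − LSL) / (6σ̂) = (68.82 − 65.26) / (6 × 0.723) = 3.5600 / 4.3380 = 0.8207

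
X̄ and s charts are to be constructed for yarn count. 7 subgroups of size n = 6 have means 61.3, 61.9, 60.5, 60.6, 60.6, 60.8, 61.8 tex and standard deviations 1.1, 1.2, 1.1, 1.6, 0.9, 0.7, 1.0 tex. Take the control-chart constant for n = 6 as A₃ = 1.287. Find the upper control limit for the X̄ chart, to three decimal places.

X̄̄ = (61.3 + 61.9 + 60.5 + 60.6 + 60.6 + 60.8 + 61.8) / 7 = 61.0714
s̄ = (1.1 + 1.2 + 1.1 + 1.6 + 0.9 + 0.7 + 1.0) / 7 = 1.0857
UCL = X̄̄ + A₃·s̄ = 61.0714 + 1.287 × 1.0857 = 62.4687

62.469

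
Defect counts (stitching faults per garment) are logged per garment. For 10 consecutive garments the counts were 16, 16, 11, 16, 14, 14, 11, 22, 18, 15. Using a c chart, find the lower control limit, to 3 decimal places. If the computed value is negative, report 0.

c̄ = (16 + 16 + 11 + 16 + 14 + 14 + 11 + 22 + 18 + 15) / 10 = 153 / 10 = 15.3000
LCL = c̄ − 3√c̄ = 15.3000 − 3 × 3.9115 = 3.5654

3.565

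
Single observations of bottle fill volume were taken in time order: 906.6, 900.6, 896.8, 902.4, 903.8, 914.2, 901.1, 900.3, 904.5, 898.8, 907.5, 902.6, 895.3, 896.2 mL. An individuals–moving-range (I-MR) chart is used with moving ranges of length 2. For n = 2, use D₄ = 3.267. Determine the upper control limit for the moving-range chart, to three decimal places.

Moving ranges: 6.0, 3.8, 5.6, 1.4, 10.4, 13.1, 0.8, 4.2, 5.7, 8.7, 4.9, 7.3, 0.9; M̄R̄ = 72.8000 / 13 = 5.6000
UCL_MR = D₄·M̄R̄ = 3.267 × 5.6000 = 18.2952

18.295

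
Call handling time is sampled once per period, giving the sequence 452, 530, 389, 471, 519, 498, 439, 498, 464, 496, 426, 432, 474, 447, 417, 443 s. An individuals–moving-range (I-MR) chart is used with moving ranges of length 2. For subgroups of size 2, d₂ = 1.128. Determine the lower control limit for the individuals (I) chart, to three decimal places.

X̄ = (452 + 530 + 389 + 471 + 519 + 498 + 439 + 498 + 464 + 496 + 426 + 432 + 474 + 447 + 417 + 443) / 16 = 462.1875
Moving ranges: 78, 141, 82, 48, 21, 59, 59, 34, 32, 70, 6, 42, 27, 30, 26; M̄R̄ = 755.0000 / 15 = 50.3333
LCL = X̄ − 3·M̄R̄/d₂ = 462.1875 − 3 × 50.3333 / 1.128 = 328.3223

328.322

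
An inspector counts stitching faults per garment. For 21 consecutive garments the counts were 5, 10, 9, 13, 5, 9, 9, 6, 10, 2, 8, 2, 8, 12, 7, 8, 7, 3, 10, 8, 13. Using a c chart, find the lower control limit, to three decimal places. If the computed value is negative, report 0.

c̄ = (5 + 10 + 9 + 13 + 5 + 9 + 9 + 6 + 10 + 2 + 8 + 2 + 8 + 12 + 7 + 8 + 7 + 3 + 10 + 8 + 13) / 21 = 164 / 21 = 7.8095
LCL = c̄ − 3√c̄ = 7.8095 − 3 × 2.7946 = -0.5741 → 0 (cannot be negative)

0.000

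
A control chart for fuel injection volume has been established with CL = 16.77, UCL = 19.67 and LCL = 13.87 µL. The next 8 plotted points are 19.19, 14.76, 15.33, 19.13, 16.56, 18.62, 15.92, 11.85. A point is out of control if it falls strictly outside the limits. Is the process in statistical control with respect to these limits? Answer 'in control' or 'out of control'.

out of control

Compare each point to [13.87, 19.67]: sample 8 = 11.85 < LCL.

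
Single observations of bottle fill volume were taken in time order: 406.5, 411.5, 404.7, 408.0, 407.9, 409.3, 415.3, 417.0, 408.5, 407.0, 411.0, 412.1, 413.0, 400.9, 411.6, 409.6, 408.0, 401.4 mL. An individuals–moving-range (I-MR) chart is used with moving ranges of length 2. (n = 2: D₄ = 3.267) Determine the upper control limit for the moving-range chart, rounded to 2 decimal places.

Moving ranges: 5.0, 6.8, 3.3, 0.1, 1.4, 6.0, 1.7, 8.5, 1.5, 4.0, 1.1, 0.9, 12.1, 10.7, 2.0, 1.6, 6.6; M̄R̄ = 73.3000 / 17 = 4.3118
UCL_MR = D₄·M̄R̄ = 3.267 × 4.3118 = 14.0865

14.09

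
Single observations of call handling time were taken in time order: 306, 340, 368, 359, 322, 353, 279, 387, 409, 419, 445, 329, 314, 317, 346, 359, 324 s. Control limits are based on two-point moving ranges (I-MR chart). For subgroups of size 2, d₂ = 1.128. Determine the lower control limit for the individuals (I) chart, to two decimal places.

253.46

X̄ = (306 + 340 + 368 + 359 + 322 + 353 + 279 + 387 + 409 + 419 + 445 + 329 + 314 + 317 + 346 + 359 + 324) / 17 = 351.5294
Moving ranges: 34, 28, 9, 37, 31, 74, 108, 22, 10, 26, 116, 15, 3, 29, 13, 35; M̄R̄ = 590.0000 / 16 = 36.8750
LCL = X̄ − 3·M̄R̄/d₂ = 351.5294 − 3 × 36.8750 / 1.128 = 253.4576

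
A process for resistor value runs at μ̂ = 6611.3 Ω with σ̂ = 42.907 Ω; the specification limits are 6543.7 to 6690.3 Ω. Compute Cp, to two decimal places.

Cp = (USL − LSL) / (6σ̂) = (6690.3 − 6543.7) / (6 × 42.907) = 146.6000 / 257.4420 = 0.5694

0.57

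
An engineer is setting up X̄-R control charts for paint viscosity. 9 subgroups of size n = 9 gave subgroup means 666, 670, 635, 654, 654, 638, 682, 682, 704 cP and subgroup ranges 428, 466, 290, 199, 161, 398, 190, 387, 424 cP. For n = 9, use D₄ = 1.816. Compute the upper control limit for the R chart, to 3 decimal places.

593.832

R̄ = (428 + 466 + 290 + 199 + 161 + 398 + 190 + 387 + 424) / 9 = 2943.0000 / 9 = 327.0000
UCL_R = D₄·R̄ = 1.816 × 327.0000 = 593.8320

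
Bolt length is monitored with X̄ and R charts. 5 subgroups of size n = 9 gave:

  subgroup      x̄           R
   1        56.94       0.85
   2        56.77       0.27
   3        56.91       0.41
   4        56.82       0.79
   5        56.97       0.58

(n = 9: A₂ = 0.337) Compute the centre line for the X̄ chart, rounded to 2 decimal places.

56.88

X̄̄ = (56.94 + 56.77 + 56.91 + 56.82 + 56.97) / 5 = 284.4100 / 5 = 56.8820
CL = X̄̄ = 56.8820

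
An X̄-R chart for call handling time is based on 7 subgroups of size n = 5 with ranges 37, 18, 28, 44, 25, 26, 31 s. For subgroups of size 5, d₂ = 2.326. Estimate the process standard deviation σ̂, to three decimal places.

R̄ = (37 + 18 + 28 + 44 + 25 + 26 + 31) / 7 = 29.8571
σ̂ = R̄ / d₂ = 29.8571 / 2.326 = 12.8363

12.836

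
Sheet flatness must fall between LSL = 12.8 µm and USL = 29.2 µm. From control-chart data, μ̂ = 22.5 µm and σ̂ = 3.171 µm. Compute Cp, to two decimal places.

Cp = (USL − LSL) / (6σ̂) = (29.2 − 12.8) / (6 × 3.171) = 16.4000 / 19.0260 = 0.8620

0.86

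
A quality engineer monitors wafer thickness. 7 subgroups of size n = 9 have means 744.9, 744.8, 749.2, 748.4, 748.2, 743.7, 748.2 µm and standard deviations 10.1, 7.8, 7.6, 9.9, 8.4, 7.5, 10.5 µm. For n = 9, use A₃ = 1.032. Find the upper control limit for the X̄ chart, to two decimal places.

X̄̄ = (744.9 + 744.8 + 749.2 + 748.4 + 748.2 + 743.7 + 748.2) / 7 = 746.7714
s̄ = (10.1 + 7.8 + 7.6 + 9.9 + 8.4 + 7.5 + 10.5) / 7 = 8.8286
UCL = X̄̄ + A₃·s̄ = 746.7714 + 1.032 × 8.8286 = 755.8825

755.88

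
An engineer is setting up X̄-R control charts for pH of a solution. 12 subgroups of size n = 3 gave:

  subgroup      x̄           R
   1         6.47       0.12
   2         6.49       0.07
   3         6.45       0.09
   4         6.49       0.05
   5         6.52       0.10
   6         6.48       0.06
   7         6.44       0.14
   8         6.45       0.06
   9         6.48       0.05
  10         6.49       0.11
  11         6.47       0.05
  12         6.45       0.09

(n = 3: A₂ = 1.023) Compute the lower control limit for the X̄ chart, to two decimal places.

6.39

X̄̄ = (6.47 + 6.49 + 6.45 + 6.49 + 6.52 + 6.48 + 6.44 + 6.45 + 6.48 + 6.49 + 6.47 + 6.45) / 12 = 77.6800 / 12 = 6.4733
R̄ = (0.12 + 0.07 + 0.09 + 0.05 + 0.10 + 0.06 + 0.14 + 0.06 + 0.05 + 0.11 + 0.05 + 0.09) / 12 = 0.9900 / 12 = 0.0825
LCL = X̄̄ − A₂·R̄ = 6.4733 − 1.023 × 0.0825 = 6.3889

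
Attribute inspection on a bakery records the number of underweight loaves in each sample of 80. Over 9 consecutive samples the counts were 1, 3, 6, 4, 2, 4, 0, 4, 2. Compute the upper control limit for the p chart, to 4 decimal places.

0.0987

p̄ = Σdᵢ / (k·n) = 26 / (9 × 80) = 0.03611
UCL = p̄ + 3·√(p̄(1−p̄)/n) = 0.03611 + 3 × √(0.03611×0.96389/80) = 0.03611 + 3 × 0.02086 = 0.09869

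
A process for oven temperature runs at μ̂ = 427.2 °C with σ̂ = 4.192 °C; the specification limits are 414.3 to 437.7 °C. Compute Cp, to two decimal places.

0.93

Cp = (USL − LSL) / (6σ̂) = (437.7 − 414.3) / (6 × 4.192) = 23.4000 / 25.1520 = 0.9303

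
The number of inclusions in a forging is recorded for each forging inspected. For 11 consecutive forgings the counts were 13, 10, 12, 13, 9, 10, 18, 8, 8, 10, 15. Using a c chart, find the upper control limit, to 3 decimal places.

c̄ = (13 + 10 + 12 + 13 + 9 + 10 + 18 + 8 + 8 + 10 + 15) / 11 = 126 / 11 = 11.4545
UCL = c̄ + 3√c̄ = 11.4545 + 3 × √11.4545 = 11.4545 + 3 × 3.3845 = 21.6079

21.608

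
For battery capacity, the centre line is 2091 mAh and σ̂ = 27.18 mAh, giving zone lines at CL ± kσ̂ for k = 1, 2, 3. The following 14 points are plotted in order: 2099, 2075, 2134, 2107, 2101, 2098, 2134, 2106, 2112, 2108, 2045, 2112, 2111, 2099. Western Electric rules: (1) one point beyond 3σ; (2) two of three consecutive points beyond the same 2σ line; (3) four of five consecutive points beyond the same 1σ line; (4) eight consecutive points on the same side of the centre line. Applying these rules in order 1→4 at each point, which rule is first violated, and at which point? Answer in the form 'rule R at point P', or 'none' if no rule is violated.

rule 4 at point 10

Zone of each point (C = within 1σ̂, B = 1σ̂–2σ̂, A = 2σ̂–3σ̂, * = beyond 3σ̂; sign = side of CL): 1:+C, 2:-C, 3:+B, 4:+C, 5:+C, 6:+C, 7:+B, 8:+C, 9:+C, 10:+C, 11:-B, 12:+C, 13:+C, 14:+C
Rule 4 (eight consecutive points on the same side of the centre line) is satisfied at point 10.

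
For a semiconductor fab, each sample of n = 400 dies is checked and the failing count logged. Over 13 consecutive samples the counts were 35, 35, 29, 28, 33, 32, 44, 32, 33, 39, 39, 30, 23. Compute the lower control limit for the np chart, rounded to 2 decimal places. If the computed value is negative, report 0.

16.67

p̄ = Σdᵢ / (k·n) = 432 / (13 × 400) = 0.08308
LCL = np̄ − 3·√(np̄(1−p̄)) = 33.2308 − 3 × 5.5200 = 16.6709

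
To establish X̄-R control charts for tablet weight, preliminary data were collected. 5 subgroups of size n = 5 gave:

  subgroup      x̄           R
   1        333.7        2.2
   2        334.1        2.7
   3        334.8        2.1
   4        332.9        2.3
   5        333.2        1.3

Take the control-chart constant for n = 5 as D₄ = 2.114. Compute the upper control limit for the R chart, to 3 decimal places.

4.482

R̄ = (2.2 + 2.7 + 2.1 + 2.3 + 1.3) / 5 = 10.6000 / 5 = 2.1200
UCL_R = D₄·R̄ = 2.114 × 2.1200 = 4.4817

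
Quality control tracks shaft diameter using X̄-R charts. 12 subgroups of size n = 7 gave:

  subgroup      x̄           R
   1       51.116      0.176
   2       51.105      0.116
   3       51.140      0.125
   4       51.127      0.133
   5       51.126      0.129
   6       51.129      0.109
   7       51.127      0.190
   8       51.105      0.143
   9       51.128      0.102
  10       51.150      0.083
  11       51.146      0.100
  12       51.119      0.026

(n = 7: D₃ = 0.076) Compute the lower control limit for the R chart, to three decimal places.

R̄ = (0.176 + 0.116 + 0.125 + 0.133 + 0.129 + 0.109 + 0.190 + 0.143 + 0.102 + 0.083 + 0.100 + 0.026) / 12 = 1.4320 / 12 = 0.1193
LCL_R = D₃·R̄ = 0.076 × 0.1193 = 0.0091

0.009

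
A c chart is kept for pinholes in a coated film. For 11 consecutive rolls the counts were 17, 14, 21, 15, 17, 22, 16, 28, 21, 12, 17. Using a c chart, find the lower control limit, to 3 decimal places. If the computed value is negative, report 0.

c̄ = (17 + 14 + 21 + 15 + 17 + 22 + 16 + 28 + 21 + 12 + 17) / 11 = 200 / 11 = 18.1818
LCL = c̄ − 3√c̄ = 18.1818 − 3 × 4.2640 = 5.3898

5.390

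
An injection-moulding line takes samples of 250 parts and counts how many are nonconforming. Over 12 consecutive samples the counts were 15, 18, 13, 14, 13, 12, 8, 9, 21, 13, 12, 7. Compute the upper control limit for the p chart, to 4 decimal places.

0.0937

p̄ = Σdᵢ / (k·n) = 155 / (12 × 250) = 0.05167
UCL = p̄ + 3·√(p̄(1−p̄)/n) = 0.05167 + 3 × √(0.05167×0.94833/250) = 0.05167 + 3 × 0.01400 = 0.09367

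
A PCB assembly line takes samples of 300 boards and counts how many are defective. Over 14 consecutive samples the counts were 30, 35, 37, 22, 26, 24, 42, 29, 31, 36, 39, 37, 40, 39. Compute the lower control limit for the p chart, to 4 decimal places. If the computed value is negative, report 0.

p̄ = Σdᵢ / (k·n) = 467 / (14 × 300) = 0.11119
LCL = p̄ − 3·√(p̄(1−p̄)/n) = 0.11119 − 3 × 0.01815 = 0.05674

0.0567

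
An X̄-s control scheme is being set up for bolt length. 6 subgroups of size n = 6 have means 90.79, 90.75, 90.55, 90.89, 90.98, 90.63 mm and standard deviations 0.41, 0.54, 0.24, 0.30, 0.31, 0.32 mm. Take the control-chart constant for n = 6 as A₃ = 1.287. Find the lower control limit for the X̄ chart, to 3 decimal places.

X̄̄ = (90.79 + 90.75 + 90.55 + 90.89 + 90.98 + 90.63) / 6 = 90.7650
s̄ = (0.41 + 0.54 + 0.24 + 0.30 + 0.31 + 0.32) / 6 = 0.3533
LCL = X̄̄ − A₃·s̄ = 90.7650 − 1.287 × 0.3533 = 90.3103

90.310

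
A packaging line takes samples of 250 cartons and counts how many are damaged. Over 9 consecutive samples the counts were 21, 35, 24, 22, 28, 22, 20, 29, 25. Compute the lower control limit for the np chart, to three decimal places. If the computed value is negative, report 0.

10.853

p̄ = Σdᵢ / (k·n) = 226 / (9 × 250) = 0.10044
LCL = np̄ − 3·√(np̄(1−p̄)) = 25.1111 − 3 × 4.7528 = 10.8528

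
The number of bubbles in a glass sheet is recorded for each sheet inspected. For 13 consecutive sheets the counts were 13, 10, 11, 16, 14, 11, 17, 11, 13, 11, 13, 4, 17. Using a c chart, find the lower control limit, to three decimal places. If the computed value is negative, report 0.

c̄ = (13 + 10 + 11 + 16 + 14 + 11 + 17 + 11 + 13 + 11 + 13 + 4 + 17) / 13 = 161 / 13 = 12.3846
LCL = c̄ − 3√c̄ = 12.3846 − 3 × 3.5192 = 1.8271

1.827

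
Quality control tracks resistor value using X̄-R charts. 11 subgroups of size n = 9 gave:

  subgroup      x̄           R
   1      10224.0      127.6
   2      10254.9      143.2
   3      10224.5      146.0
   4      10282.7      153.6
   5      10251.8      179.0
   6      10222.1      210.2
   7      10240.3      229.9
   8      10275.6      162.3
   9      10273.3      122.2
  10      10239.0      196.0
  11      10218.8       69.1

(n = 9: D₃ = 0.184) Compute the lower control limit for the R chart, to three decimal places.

29.090

R̄ = (127.6 + 143.2 + 146.0 + 153.6 + 179.0 + 210.2 + 229.9 + 162.3 + 122.2 + 196.0 + 69.1) / 11 = 1739.1000 / 11 = 158.1000
LCL_R = D₃·R̄ = 0.184 × 158.1000 = 29.0904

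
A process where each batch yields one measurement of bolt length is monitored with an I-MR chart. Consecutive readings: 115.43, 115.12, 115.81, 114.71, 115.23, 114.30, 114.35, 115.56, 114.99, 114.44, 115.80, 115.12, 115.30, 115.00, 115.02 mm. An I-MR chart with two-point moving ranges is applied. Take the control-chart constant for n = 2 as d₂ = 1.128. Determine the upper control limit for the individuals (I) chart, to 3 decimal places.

116.688

X̄ = (115.43 + 115.12 + 115.81 + 114.71 + 115.23 + 114.30 + 114.35 + 115.56 + 114.99 + 114.44 + 115.80 + 115.12 + 115.30 + 115.00 + 115.02) / 15 = 115.0787
Moving ranges: 0.31, 0.69, 1.10, 0.52, 0.93, 0.05, 1.21, 0.57, 0.55, 1.36, 0.68, 0.18, 0.30, 0.02; M̄R̄ = 8.4700 / 14 = 0.6050
UCL = X̄ + 3·M̄R̄/d₂ = 115.0787 + 3 × 0.6050 / 1.128 = 116.6877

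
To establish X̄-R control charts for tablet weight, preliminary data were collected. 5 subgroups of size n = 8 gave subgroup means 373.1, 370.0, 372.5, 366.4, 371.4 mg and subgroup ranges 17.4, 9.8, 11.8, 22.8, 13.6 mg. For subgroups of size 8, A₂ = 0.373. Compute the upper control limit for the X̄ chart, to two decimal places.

X̄̄ = (373.1 + 370.0 + 372.5 + 366.4 + 371.4) / 5 = 1853.4000 / 5 = 370.6800
R̄ = (17.4 + 9.8 + 11.8 + 22.8 + 13.6) / 5 = 75.4000 / 5 = 15.0800
UCL = X̄̄ + A₂·R̄ = 370.6800 + 0.373 × 15.0800 = 376.3048

376.30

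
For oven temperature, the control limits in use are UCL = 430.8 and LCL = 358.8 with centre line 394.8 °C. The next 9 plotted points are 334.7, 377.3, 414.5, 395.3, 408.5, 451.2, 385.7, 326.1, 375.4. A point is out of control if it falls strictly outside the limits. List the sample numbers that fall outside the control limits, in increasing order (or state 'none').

1, 6, 8

Compare each point to [358.8, 430.8]: sample 1 = 334.7 < LCL; sample 6 = 451.2 > UCL; sample 8 = 326.1 < LCL.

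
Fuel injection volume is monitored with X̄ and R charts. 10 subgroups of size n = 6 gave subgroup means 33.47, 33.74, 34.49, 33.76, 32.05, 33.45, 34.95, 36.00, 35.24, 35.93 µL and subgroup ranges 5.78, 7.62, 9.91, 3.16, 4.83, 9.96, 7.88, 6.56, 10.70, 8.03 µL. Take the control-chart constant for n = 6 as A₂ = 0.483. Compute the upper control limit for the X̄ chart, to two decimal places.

X̄̄ = (33.47 + 33.74 + 34.49 + 33.76 + 32.05 + 33.45 + 34.95 + 36.00 + 35.24 + 35.93) / 10 = 343.0800 / 10 = 34.3080
R̄ = (5.78 + 7.62 + 9.91 + 3.16 + 4.83 + 9.96 + 7.88 + 6.56 + 10.70 + 8.03) / 10 = 74.4300 / 10 = 7.4430
UCL = X̄̄ + A₂·R̄ = 34.3080 + 0.483 × 7.4430 = 37.9030

37.90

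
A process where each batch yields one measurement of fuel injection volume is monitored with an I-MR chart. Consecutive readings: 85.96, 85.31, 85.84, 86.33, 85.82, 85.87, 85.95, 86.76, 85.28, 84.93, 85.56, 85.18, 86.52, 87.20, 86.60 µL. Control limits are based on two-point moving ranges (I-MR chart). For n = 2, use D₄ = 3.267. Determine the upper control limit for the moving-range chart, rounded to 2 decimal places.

2.00

Moving ranges: 0.65, 0.53, 0.49, 0.51, 0.05, 0.08, 0.81, 1.48, 0.35, 0.63, 0.38, 1.34, 0.68, 0.60; M̄R̄ = 8.5800 / 14 = 0.6129
UCL_MR = D₄·M̄R̄ = 3.267 × 0.6129 = 2.0022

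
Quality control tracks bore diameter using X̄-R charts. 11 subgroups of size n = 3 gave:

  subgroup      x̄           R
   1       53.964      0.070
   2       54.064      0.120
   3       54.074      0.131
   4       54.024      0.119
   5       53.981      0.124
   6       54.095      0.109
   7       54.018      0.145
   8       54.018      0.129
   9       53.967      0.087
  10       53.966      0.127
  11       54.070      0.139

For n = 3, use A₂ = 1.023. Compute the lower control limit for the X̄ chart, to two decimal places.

53.90

X̄̄ = (53.964 + 54.064 + 54.074 + 54.024 + 53.981 + 54.095 + 54.018 + 54.018 + 53.967 + 53.966 + 54.070) / 11 = 594.2410 / 11 = 54.0219
R̄ = (0.070 + 0.120 + 0.131 + 0.119 + 0.124 + 0.109 + 0.145 + 0.129 + 0.087 + 0.127 + 0.139) / 11 = 1.3000 / 11 = 0.1182
LCL = X̄̄ − A₂·R̄ = 54.0219 − 1.023 × 0.1182 = 53.9010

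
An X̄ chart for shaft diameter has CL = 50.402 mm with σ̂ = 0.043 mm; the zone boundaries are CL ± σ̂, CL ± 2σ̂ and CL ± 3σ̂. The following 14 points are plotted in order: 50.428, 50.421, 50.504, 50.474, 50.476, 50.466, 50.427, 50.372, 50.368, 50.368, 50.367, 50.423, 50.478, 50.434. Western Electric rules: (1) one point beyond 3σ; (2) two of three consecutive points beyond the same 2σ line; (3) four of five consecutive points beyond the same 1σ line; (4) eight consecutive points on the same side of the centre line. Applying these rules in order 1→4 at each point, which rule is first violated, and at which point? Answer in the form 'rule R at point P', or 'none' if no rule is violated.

rule 3 at point 6

Zone of each point (C = within 1σ̂, B = 1σ̂–2σ̂, A = 2σ̂–3σ̂, * = beyond 3σ̂; sign = side of CL): 1:+C, 2:+C, 3:+A, 4:+B, 5:+B, 6:+B, 7:+C, 8:-C, 9:-C, 10:-C, 11:-C, 12:+C, 13:+B, 14:+C
Rule 3 (four of five consecutive points beyond the same 1σ limit) is satisfied at point 6.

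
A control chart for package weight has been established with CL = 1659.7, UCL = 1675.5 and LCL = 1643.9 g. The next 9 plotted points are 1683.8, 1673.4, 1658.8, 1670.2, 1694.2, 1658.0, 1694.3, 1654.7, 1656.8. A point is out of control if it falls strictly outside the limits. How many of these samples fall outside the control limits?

3

Compare each point to [1643.9, 1675.5]: sample 1 = 1683.8 > UCL; sample 5 = 1694.2 > UCL; sample 7 = 1694.3 > UCL.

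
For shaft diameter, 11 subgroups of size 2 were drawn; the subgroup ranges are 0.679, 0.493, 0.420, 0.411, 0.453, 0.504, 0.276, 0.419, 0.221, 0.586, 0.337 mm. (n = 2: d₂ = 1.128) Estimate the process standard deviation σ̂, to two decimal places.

0.39

R̄ = (0.679 + 0.493 + 0.420 + 0.411 + 0.453 + 0.504 + 0.276 + 0.419 + 0.221 + 0.586 + 0.337) / 11 = 0.4363
σ̂ = R̄ / d₂ = 0.4363 / 1.128 = 0.3868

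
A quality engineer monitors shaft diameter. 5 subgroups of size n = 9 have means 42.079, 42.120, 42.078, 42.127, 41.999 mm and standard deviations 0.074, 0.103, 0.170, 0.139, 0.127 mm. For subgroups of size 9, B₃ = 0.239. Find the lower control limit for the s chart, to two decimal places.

0.03

s̄ = (0.074 + 0.103 + 0.170 + 0.139 + 0.127) / 5 = 0.1226
LCL_s = B₃·s̄ = 0.239 × 0.1226 = 0.0293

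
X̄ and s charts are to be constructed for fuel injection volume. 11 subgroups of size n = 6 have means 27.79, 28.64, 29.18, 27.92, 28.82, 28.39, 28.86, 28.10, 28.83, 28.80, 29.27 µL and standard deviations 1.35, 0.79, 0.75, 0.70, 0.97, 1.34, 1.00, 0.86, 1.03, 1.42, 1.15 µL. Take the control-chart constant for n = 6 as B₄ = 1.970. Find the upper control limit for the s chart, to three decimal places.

2.034

s̄ = (1.35 + 0.79 + 0.75 + 0.70 + 0.97 + 1.34 + 1.00 + 0.86 + 1.03 + 1.42 + 1.15) / 11 = 1.0327
UCL_s = B₄·s̄ = 1.970 × 1.0327 = 2.0345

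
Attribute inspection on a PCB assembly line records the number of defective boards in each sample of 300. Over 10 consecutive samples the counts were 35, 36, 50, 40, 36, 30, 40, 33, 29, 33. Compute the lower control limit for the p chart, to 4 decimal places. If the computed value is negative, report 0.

0.0642

p̄ = Σdᵢ / (k·n) = 362 / (10 × 300) = 0.12067
LCL = p̄ − 3·√(p̄(1−p̄)/n) = 0.12067 − 3 × 0.01881 = 0.06425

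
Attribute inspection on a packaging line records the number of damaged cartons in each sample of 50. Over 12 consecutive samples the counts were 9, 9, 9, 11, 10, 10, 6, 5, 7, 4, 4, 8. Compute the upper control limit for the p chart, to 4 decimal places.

0.3062

p̄ = Σdᵢ / (k·n) = 92 / (12 × 50) = 0.15333
UCL = p̄ + 3·√(p̄(1−p̄)/n) = 0.15333 + 3 × √(0.15333×0.84667/50) = 0.15333 + 3 × 0.05096 = 0.30620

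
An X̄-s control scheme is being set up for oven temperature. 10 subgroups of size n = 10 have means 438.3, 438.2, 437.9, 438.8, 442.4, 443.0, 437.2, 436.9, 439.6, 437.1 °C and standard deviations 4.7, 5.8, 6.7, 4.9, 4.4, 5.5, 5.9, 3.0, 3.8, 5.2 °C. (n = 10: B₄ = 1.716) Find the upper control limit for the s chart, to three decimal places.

8.563

s̄ = (4.7 + 5.8 + 6.7 + 4.9 + 4.4 + 5.5 + 5.9 + 3.0 + 3.8 + 5.2) / 10 = 4.9900
UCL_s = B₄·s̄ = 1.716 × 4.9900 = 8.5628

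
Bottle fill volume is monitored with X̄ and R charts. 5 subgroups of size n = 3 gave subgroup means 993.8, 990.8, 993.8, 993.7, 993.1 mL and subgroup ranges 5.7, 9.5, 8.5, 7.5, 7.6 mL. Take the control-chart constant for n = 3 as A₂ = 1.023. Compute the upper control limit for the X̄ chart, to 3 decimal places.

X̄̄ = (993.8 + 990.8 + 993.8 + 993.7 + 993.1) / 5 = 4965.2000 / 5 = 993.0400
R̄ = (5.7 + 9.5 + 8.5 + 7.5 + 7.6) / 5 = 38.8000 / 5 = 7.7600
UCL = X̄̄ + A₂·R̄ = 993.0400 + 1.023 × 7.7600 = 1000.9785

1000.978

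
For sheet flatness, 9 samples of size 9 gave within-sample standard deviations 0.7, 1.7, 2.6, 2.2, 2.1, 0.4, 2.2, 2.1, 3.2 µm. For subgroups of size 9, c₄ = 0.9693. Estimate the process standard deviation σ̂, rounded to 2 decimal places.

1.97

s̄ = (0.7 + 1.7 + 2.6 + 2.2 + 2.1 + 0.4 + 2.2 + 2.1 + 3.2) / 9 = 1.9111
σ̂ = s̄ / c₄ = 1.9111 / 0.9693 = 1.9716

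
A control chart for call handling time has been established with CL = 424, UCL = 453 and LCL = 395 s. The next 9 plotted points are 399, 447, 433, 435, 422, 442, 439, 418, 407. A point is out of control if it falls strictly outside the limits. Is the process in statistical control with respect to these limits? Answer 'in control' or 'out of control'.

All 9 points lie within [395, 453].

in control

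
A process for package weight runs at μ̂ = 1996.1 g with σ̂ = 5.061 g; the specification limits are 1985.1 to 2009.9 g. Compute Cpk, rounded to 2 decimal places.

0.72

Cpu = (USL − μ̂) / (3σ̂) = (2009.9 − 1996.1) / (3 × 5.061) = 0.9089; Cpl = (μ̂ − LSL) / (3σ̂) = (1996.1 − 1985.1) / (3 × 5.061) = 0.7245; Cpk = min(Cpu, Cpl) = 0.7245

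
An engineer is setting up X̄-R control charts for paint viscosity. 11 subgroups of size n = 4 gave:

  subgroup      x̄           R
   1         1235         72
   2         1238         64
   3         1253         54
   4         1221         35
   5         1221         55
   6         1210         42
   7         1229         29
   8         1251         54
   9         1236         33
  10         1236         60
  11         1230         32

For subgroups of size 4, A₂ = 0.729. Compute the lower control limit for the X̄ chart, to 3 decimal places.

X̄̄ = (1235 + 1238 + 1253 + 1221 + 1221 + 1210 + 1229 + 1251 + 1236 + 1236 + 1230) / 11 = 13560.0000 / 11 = 1232.7273
R̄ = (72 + 64 + 54 + 35 + 55 + 42 + 29 + 54 + 33 + 60 + 32) / 11 = 530.0000 / 11 = 48.1818
LCL = X̄̄ − A₂·R̄ = 1232.7273 − 0.729 × 48.1818 = 1197.6027

1197.603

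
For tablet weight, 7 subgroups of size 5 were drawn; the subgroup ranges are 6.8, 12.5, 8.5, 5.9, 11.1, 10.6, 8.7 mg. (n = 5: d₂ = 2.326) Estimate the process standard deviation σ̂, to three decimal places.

3.937

R̄ = (6.8 + 12.5 + 8.5 + 5.9 + 11.1 + 10.6 + 8.7) / 7 = 9.1571
σ̂ = R̄ / d₂ = 9.1571 / 2.326 = 3.9369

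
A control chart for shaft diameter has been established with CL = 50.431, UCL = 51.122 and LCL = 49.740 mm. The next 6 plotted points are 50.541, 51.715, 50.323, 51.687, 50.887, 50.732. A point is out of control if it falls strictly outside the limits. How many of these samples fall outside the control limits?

Compare each point to [49.740, 51.122]: sample 2 = 51.715 > UCL; sample 4 = 51.687 > UCL.

2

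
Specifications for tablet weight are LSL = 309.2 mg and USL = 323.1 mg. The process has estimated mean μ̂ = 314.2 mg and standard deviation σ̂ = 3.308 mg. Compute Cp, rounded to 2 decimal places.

Cp = (USL − LSL) / (6σ̂) = (323.1 − 309.2) / (6 × 3.308) = 13.9000 / 19.8480 = 0.7003

0.70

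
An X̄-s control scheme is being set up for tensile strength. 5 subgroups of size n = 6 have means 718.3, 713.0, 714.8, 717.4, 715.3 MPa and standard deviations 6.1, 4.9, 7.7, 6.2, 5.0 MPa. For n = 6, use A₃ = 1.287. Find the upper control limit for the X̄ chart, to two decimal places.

X̄̄ = (718.3 + 713.0 + 714.8 + 717.4 + 715.3) / 5 = 715.7600
s̄ = (6.1 + 4.9 + 7.7 + 6.2 + 5.0) / 5 = 5.9800
UCL = X̄̄ + A₃·s̄ = 715.7600 + 1.287 × 5.9800 = 723.4563

723.46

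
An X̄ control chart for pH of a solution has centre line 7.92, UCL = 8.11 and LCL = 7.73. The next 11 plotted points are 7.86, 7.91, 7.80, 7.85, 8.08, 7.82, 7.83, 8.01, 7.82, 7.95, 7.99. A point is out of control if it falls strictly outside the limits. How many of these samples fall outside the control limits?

0

All 11 points lie within [7.73, 8.11].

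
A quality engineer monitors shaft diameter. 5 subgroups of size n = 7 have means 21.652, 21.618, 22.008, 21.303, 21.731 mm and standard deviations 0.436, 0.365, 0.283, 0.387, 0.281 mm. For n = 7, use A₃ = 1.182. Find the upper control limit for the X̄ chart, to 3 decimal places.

X̄̄ = (21.652 + 21.618 + 22.008 + 21.303 + 21.731) / 5 = 21.6624
s̄ = (0.436 + 0.365 + 0.283 + 0.387 + 0.281) / 5 = 0.3504
UCL = X̄̄ + A₃·s̄ = 21.6624 + 1.182 × 0.3504 = 22.0766

22.077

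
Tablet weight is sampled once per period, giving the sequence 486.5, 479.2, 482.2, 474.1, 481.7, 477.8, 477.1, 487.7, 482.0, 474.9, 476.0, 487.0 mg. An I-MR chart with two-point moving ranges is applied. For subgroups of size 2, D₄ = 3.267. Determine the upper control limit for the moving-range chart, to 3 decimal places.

19.632

Moving ranges: 7.3, 3.0, 8.1, 7.6, 3.9, 0.7, 10.6, 5.7, 7.1, 1.1, 11.0; M̄R̄ = 66.1000 / 11 = 6.0091
UCL_MR = D₄·M̄R̄ = 3.267 × 6.0091 = 19.6317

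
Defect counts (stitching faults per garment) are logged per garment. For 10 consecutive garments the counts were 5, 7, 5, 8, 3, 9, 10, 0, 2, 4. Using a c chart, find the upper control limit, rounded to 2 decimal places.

12.21

c̄ = (5 + 7 + 5 + 8 + 3 + 9 + 10 + 0 + 2 + 4) / 10 = 53 / 10 = 5.3000
UCL = c̄ + 3√c̄ = 5.3000 + 3 × √5.3000 = 5.3000 + 3 × 2.3022 = 12.2065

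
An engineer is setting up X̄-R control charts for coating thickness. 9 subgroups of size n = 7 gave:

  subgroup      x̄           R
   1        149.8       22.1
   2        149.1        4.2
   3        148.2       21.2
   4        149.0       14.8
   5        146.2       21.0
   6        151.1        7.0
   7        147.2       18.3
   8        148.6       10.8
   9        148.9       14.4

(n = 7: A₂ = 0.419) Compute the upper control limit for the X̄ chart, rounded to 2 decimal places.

154.91

X̄̄ = (149.8 + 149.1 + 148.2 + 149.0 + 146.2 + 151.1 + 147.2 + 148.6 + 148.9) / 9 = 1338.1000 / 9 = 148.6778
R̄ = (22.1 + 4.2 + 21.2 + 14.8 + 21.0 + 7.0 + 18.3 + 10.8 + 14.4) / 9 = 133.8000 / 9 = 14.8667
UCL = X̄̄ + A₂·R̄ = 148.6778 + 0.419 × 14.8667 = 154.9069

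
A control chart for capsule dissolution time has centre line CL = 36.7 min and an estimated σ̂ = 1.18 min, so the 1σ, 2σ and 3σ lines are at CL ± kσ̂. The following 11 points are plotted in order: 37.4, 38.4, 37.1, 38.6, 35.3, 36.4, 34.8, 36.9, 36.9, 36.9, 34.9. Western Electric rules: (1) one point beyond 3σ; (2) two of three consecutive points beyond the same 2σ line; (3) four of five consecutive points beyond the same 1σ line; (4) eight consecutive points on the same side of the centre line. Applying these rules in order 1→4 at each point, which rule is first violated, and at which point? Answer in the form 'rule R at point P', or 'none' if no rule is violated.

Zone of each point (C = within 1σ̂, B = 1σ̂–2σ̂, A = 2σ̂–3σ̂, * = beyond 3σ̂; sign = side of CL): 1:+C, 2:+B, 3:+C, 4:+B, 5:-B, 6:-C, 7:-B, 8:+C, 9:+C, 10:+C, 11:-B
No rule fires across all 11 points.

none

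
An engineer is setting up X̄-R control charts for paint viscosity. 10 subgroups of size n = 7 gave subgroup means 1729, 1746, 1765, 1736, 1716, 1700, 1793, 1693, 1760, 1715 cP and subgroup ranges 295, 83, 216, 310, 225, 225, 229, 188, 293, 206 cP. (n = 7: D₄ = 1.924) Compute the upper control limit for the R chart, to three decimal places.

436.748

R̄ = (295 + 83 + 216 + 310 + 225 + 225 + 229 + 188 + 293 + 206) / 10 = 2270.0000 / 10 = 227.0000
UCL_R = D₄·R̄ = 1.924 × 227.0000 = 436.7480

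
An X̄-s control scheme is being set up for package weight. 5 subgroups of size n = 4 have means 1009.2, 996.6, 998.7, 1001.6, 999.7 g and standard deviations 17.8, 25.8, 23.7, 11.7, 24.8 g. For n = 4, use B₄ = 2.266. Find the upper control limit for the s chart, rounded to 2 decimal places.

s̄ = (17.8 + 25.8 + 23.7 + 11.7 + 24.8) / 5 = 20.7600
UCL_s = B₄·s̄ = 2.266 × 20.7600 = 47.0422

47.04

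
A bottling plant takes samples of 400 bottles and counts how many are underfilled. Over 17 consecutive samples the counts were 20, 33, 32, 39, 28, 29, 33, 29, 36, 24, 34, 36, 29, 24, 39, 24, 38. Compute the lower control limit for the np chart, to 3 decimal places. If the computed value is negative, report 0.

p̄ = Σdᵢ / (k·n) = 527 / (17 × 400) = 0.07750
LCL = np̄ − 3·√(np̄(1−p̄)) = 31.0000 − 3 × 5.3477 = 14.9570

14.957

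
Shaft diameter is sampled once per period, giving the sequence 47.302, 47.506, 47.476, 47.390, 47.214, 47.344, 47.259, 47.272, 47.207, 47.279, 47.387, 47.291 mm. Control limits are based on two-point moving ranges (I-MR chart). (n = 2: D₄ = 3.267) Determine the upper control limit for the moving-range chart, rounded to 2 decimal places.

Moving ranges: 0.204, 0.030, 0.086, 0.176, 0.130, 0.085, 0.013, 0.065, 0.072, 0.108, 0.096; M̄R̄ = 1.0650 / 11 = 0.0968
UCL_MR = D₄·M̄R̄ = 3.267 × 0.0968 = 0.3163

0.32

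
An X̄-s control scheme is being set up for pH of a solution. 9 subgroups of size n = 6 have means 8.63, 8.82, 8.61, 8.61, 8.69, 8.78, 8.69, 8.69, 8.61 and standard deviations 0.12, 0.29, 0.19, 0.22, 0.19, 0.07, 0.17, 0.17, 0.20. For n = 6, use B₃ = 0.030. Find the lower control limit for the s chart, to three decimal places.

s̄ = (0.12 + 0.29 + 0.19 + 0.22 + 0.19 + 0.07 + 0.17 + 0.17 + 0.20) / 9 = 0.1800
LCL_s = B₃·s̄ = 0.030 × 0.1800 = 0.0054

0.005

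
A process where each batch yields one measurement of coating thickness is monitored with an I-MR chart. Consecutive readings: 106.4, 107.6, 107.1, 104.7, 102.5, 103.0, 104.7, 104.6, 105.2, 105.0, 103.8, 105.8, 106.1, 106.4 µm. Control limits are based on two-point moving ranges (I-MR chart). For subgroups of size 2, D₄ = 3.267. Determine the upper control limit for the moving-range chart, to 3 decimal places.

Moving ranges: 1.2, 0.5, 2.4, 2.2, 0.5, 1.7, 0.1, 0.6, 0.2, 1.2, 2.0, 0.3, 0.3; M̄R̄ = 13.2000 / 13 = 1.0154
UCL_MR = D₄·M̄R̄ = 3.267 × 1.0154 = 3.3173

3.317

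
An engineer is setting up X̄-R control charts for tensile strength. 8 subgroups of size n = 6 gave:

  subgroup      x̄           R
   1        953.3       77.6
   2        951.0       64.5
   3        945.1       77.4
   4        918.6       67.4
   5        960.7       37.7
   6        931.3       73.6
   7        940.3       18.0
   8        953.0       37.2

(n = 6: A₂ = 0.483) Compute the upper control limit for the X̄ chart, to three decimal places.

X̄̄ = (953.3 + 951.0 + 945.1 + 918.6 + 960.7 + 931.3 + 940.3 + 953.0) / 8 = 7553.3000 / 8 = 944.1625
R̄ = (77.6 + 64.5 + 77.4 + 67.4 + 37.7 + 73.6 + 18.0 + 37.2) / 8 = 453.4000 / 8 = 56.6750
UCL = X̄̄ + A₂·R̄ = 944.1625 + 0.483 × 56.6750 = 971.5365

971.537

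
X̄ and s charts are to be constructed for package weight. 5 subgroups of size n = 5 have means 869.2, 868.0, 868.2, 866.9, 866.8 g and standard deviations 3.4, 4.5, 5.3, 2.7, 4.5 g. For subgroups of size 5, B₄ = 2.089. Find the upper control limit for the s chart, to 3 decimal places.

8.523

s̄ = (3.4 + 4.5 + 5.3 + 2.7 + 4.5) / 5 = 4.0800
UCL_s = B₄·s̄ = 2.089 × 4.0800 = 8.5231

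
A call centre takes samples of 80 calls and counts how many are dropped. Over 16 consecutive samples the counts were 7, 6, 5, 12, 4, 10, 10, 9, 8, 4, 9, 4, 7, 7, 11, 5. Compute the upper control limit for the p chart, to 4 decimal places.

0.1892

p̄ = Σdᵢ / (k·n) = 118 / (16 × 80) = 0.09219
UCL = p̄ + 3·√(p̄(1−p̄)/n) = 0.09219 + 3 × √(0.09219×0.90781/80) = 0.09219 + 3 × 0.03234 = 0.18922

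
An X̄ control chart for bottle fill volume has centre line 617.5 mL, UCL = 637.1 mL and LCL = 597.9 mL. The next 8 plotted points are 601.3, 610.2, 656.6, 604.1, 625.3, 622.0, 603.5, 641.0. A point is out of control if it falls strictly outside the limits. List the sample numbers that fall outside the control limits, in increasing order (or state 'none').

Compare each point to [597.9, 637.1]: sample 3 = 656.6 > UCL; sample 8 = 641.0 > UCL.

3, 8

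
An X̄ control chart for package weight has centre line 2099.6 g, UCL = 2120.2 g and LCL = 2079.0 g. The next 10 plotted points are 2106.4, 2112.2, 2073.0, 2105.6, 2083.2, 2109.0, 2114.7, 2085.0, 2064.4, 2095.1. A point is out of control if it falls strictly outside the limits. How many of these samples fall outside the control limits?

2

Compare each point to [2079.0, 2120.2]: sample 3 = 2073.0 < LCL; sample 9 = 2064.4 < LCL.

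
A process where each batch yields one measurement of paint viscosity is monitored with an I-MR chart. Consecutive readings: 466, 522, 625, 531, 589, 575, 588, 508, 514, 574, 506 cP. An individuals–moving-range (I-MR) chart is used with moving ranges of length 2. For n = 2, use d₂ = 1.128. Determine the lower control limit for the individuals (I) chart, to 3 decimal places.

X̄ = (466 + 522 + 625 + 531 + 589 + 575 + 588 + 508 + 514 + 574 + 506) / 11 = 545.2727
Moving ranges: 56, 103, 94, 58, 14, 13, 80, 6, 60, 68; M̄R̄ = 552.0000 / 10 = 55.2000
LCL = X̄ − 3·M̄R̄/d₂ = 545.2727 − 3 × 55.2000 / 1.128 = 398.4642

398.464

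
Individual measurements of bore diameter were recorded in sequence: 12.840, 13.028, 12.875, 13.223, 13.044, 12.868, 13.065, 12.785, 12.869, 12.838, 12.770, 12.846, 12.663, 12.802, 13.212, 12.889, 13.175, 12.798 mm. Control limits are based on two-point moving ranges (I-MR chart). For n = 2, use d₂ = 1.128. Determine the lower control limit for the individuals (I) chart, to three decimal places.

12.374

X̄ = (12.840 + 13.028 + 12.875 + 13.223 + 13.044 + 12.868 + 13.065 + 12.785 + 12.869 + 12.838 + 12.770 + 12.846 + 12.663 + 12.802 + 13.212 + 12.889 + 13.175 + 12.798) / 18 = 12.9217
Moving ranges: 0.188, 0.153, 0.348, 0.179, 0.176, 0.197, 0.280, 0.084, 0.031, 0.068, 0.076, 0.183, 0.139, 0.410, 0.323, 0.286, 0.377; M̄R̄ = 3.4980 / 17 = 0.2058
LCL = X̄ − 3·M̄R̄/d₂ = 12.9217 − 3 × 0.2058 / 1.128 = 12.3744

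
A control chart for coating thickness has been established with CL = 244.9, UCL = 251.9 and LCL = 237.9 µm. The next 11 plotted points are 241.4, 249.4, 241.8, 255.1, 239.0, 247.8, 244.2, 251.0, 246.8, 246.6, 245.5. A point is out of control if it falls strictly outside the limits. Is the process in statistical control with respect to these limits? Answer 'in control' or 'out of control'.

out of control

Compare each point to [237.9, 251.9]: sample 4 = 255.1 > UCL.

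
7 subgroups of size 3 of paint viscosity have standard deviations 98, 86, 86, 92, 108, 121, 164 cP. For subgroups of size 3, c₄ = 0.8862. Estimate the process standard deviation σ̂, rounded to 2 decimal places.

s̄ = (98 + 86 + 86 + 92 + 108 + 121 + 164) / 7 = 107.8571
σ̂ = s̄ / c₄ = 107.8571 / 0.8862 = 121.7075

121.71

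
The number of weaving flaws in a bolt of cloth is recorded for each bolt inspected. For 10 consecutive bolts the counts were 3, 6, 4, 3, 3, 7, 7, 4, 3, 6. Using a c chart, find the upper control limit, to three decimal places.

c̄ = (3 + 6 + 4 + 3 + 3 + 7 + 7 + 4 + 3 + 6) / 10 = 46 / 10 = 4.6000
UCL = c̄ + 3√c̄ = 4.6000 + 3 × √4.6000 = 4.6000 + 3 × 2.1448 = 11.0343

11.034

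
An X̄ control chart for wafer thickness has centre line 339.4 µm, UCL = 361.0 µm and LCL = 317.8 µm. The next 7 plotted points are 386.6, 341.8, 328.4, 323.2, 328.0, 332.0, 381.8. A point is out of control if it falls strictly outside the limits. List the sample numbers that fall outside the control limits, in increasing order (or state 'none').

1, 7

Compare each point to [317.8, 361.0]: sample 1 = 386.6 > UCL; sample 7 = 381.8 > UCL.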